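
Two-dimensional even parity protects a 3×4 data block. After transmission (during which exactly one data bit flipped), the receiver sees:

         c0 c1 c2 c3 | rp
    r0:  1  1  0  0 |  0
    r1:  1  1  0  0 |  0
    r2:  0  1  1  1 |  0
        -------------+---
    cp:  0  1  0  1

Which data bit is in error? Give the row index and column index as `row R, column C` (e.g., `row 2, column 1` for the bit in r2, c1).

row 2, column 2

Recompute each row's even parity and compare to rp:
  r0: data parity 0, sent rp 0 → ok
  r1: data parity 0, sent rp 0 → ok
  r2: data parity 1, sent rp 0 → mismatch
Recompute each column's even parity and compare to cp:
  c0: data parity 0, sent cp 0 → ok
  c1: data parity 1, sent cp 1 → ok
  c2: data parity 1, sent cp 0 → mismatch
  c3: data parity 1, sent cp 1 → ok
Exactly one row (r2) and one column (c2) fail → the flipped bit is at their intersection.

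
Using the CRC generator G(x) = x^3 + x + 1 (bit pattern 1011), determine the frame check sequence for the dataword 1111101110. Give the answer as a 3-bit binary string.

Append 3 zeros: 1111101110000. Divide by 1011 (XOR where the leading bit is 1):
  pos 0: 1111 XOR 1011 = 0100
  pos 1: 1001 XOR 1011 = 0010
  pos 3: 1001 XOR 1011 = 0010
  pos 5: 1011 XOR 1011 = 0000
Remainder (last 3 bits) = 000. This is the CRC / FCS.

000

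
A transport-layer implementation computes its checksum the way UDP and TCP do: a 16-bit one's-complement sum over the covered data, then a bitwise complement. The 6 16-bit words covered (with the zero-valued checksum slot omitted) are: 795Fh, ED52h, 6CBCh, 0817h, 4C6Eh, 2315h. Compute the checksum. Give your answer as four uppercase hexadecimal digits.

One's-complement addition (fold any carry out of bit 15 back into bit 0):
  0x795F + 0xED52 = 0x166B1 → wrap carry → 0x66B2
  0x66B2 + 0x6CBC = 0x0D36E
  0xD36E + 0x0817 = 0x0DB85
  0xDB85 + 0x4C6E = 0x127F3 → wrap carry → 0x27F4
  0x27F4 + 0x2315 = 0x04B09
One's-complement sum = 0x4B09.
Checksum = ~0x4B09 & 0xFFFF = 0xB4F6.

B4F6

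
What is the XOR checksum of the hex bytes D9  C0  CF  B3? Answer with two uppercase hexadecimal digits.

XOR the bytes together:
  start with 0xD9
  0xD9 ⊕ 0xC0 = 0x19
  0x19 ⊕ 0xCF = 0xD6
  0xD6 ⊕ 0xB3 = 0x65

65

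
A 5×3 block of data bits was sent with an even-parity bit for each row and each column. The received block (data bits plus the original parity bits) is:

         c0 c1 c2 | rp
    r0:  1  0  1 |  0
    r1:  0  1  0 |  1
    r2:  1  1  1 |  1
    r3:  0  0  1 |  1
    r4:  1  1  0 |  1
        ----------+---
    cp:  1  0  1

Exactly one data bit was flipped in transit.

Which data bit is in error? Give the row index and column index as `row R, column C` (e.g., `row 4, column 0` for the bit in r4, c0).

row 4, column 1

Recompute each row's even parity and compare to rp:
  r0: data parity 0, sent rp 0 → ok
  r1: data parity 1, sent rp 1 → ok
  r2: data parity 1, sent rp 1 → ok
  r3: data parity 1, sent rp 1 → ok
  r4: data parity 0, sent rp 1 → mismatch
Recompute each column's even parity and compare to cp:
  c0: data parity 1, sent cp 1 → ok
  c1: data parity 1, sent cp 0 → mismatch
  c2: data parity 1, sent cp 1 → ok
Exactly one row (r4) and one column (c1) fail → the flipped bit is at their intersection.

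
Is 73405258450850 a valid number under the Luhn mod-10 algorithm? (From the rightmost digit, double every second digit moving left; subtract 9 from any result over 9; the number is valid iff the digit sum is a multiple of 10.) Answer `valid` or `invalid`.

valid

From the right, keep odd positions and double even positions (subtract 9 from any doubled value over 9):
  doubled (positions 2,4,...): 1 0 8 1 1 8 5 → sum 24
  kept (positions 1,3,...): 0 8 5 8 2 0 3 → sum 26
Total = 50.
50 mod 10 = 0, so the number is valid.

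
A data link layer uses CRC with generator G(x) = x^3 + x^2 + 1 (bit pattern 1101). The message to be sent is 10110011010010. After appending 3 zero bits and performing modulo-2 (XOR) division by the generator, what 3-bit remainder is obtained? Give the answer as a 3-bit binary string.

Append 3 zeros: 10110011010010000. Divide by 1101 (XOR where the leading bit is 1):
  pos 0: 1011 XOR 1101 = 0110
  pos 1: 1100 XOR 1101 = 0001
  pos 4: 1011 XOR 1101 = 0110
  pos 5: 1100 XOR 1101 = 0001
  pos 8: 1100 XOR 1101 = 0001
  pos 11: 1100 XOR 1101 = 0001
Remainder (last 3 bits) = 100. This is the CRC / FCS.

100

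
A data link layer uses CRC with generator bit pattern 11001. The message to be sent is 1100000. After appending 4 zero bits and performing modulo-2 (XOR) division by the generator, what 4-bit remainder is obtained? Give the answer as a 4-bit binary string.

1111

Append 4 zeros: 11000000000. Divide by 11001 (XOR where the leading bit is 1):
  pos 0: 11000 XOR 11001 = 00001
  pos 4: 10000 XOR 11001 = 01001
  pos 5: 10010 XOR 11001 = 01011
  pos 6: 10110 XOR 11001 = 01111
Remainder (last 4 bits) = 1111. This is the CRC / FCS.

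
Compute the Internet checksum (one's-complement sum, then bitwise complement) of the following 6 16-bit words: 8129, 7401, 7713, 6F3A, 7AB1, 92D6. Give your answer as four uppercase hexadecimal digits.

One's-complement addition (fold any carry out of bit 15 back into bit 0):
  0x8129 + 0x7401 = 0x0F52A
  0xF52A + 0x7713 = 0x16C3D → wrap carry → 0x6C3E
  0x6C3E + 0x6F3A = 0x0DB78
  0xDB78 + 0x7AB1 = 0x15629 → wrap carry → 0x562A
  0x562A + 0x92D6 = 0x0E900
One's-complement sum = 0xE900.
Checksum = ~0xE900 & 0xFFFF = 0x16FF.

16FF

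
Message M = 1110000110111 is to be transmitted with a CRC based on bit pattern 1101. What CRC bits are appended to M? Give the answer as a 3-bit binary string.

Append 3 zeros: 1110000110111000. Divide by 1101 (XOR where the leading bit is 1):
  pos 0: 1110 XOR 1101 = 0011
  pos 2: 1100 XOR 1101 = 0001
  pos 5: 1011 XOR 1101 = 0110
  pos 6: 1100 XOR 1101 = 0001
  pos 9: 1111 XOR 1101 = 0010
  pos 11: 1000 XOR 1101 = 0101
  pos 12: 1010 XOR 1101 = 0111
Remainder (last 3 bits) = 111. This is the CRC / FCS.

111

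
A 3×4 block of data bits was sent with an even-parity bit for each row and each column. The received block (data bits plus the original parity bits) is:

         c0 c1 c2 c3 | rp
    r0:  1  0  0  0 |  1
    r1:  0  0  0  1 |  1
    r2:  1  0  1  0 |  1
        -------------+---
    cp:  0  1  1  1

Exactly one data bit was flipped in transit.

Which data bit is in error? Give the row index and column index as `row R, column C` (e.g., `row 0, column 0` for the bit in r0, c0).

row 2, column 1

Recompute each row's even parity and compare to rp:
  r0: data parity 1, sent rp 1 → ok
  r1: data parity 1, sent rp 1 → ok
  r2: data parity 0, sent rp 1 → mismatch
Recompute each column's even parity and compare to cp:
  c0: data parity 0, sent cp 0 → ok
  c1: data parity 0, sent cp 1 → mismatch
  c2: data parity 1, sent cp 1 → ok
  c3: data parity 1, sent cp 1 → ok
Exactly one row (r2) and one column (c1) fail → the flipped bit is at their intersection.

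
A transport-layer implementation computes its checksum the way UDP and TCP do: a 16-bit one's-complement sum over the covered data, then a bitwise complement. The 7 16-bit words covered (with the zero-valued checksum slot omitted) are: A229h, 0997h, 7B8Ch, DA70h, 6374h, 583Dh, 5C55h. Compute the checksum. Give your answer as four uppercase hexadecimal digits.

One's-complement addition (fold any carry out of bit 15 back into bit 0):
  0xA229 + 0x0997 = 0x0ABC0
  0xABC0 + 0x7B8C = 0x1274C → wrap carry → 0x274D
  0x274D + 0xDA70 = 0x101BD → wrap carry → 0x01BE
  0x01BE + 0x6374 = 0x06532
  0x6532 + 0x583D = 0x0BD6F
  0xBD6F + 0x5C55 = 0x119C4 → wrap carry → 0x19C5
One's-complement sum = 0x19C5.
Checksum = ~0x19C5 & 0xFFFF = 0xE63A.

E63A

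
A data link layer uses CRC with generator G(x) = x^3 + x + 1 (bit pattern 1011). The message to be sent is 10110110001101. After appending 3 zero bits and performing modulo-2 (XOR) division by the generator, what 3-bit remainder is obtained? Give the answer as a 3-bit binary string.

100

Append 3 zeros: 10110110001101000. Divide by 1011 (XOR where the leading bit is 1):
  pos 0: 1011 XOR 1011 = 0000
  pos 5: 1100 XOR 1011 = 0111
  pos 6: 1110 XOR 1011 = 0101
  pos 7: 1011 XOR 1011 = 0000
  pos 11: 1010 XOR 1011 = 0001
Remainder (last 3 bits) = 100. This is the CRC / FCS.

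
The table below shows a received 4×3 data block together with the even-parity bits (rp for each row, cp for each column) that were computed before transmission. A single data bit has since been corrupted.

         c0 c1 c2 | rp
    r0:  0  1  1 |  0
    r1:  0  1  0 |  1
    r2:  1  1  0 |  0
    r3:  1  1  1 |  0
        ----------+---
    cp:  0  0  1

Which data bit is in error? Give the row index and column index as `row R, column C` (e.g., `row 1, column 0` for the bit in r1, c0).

Recompute each row's even parity and compare to rp:
  r0: data parity 0, sent rp 0 → ok
  r1: data parity 1, sent rp 1 → ok
  r2: data parity 0, sent rp 0 → ok
  r3: data parity 1, sent rp 0 → mismatch
Recompute each column's even parity and compare to cp:
  c0: data parity 0, sent cp 0 → ok
  c1: data parity 0, sent cp 0 → ok
  c2: data parity 0, sent cp 1 → mismatch
Exactly one row (r3) and one column (c2) fail → the flipped bit is at their intersection.

row 3, column 2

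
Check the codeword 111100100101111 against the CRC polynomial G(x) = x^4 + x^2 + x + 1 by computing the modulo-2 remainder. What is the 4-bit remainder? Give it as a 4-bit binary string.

0000

Modulo-2 division of 111100100101111 by 10111:
  pos 0: 11110 XOR 10111 = 01001
  pos 1: 10010 XOR 10111 = 00101
  pos 3: 10110 XOR 10111 = 00001
  pos 7: 10101 XOR 10111 = 00010
  pos 10: 10111 XOR 10111 = 00000
Remainder = 0000 (zero — the frame passes the CRC check).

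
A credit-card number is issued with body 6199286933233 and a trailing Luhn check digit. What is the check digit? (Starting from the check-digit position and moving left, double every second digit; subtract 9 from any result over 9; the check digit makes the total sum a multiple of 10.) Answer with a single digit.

Partial digits right→left: 3 3 2 3 3 9 6 8 2 9 9 1 6
Double every second digit counting from the check-digit position (so the 1st, 3rd, 5th, ... of the partial from the right).
  doubled (with −9 where >9): 6 4 6 3 4 9 3 → sum 35
  kept as-is: 3 3 9 8 9 1 → sum 33
Total = 35 + 33 = 68.
Check digit = (10 − (68 mod 10)) mod 10 = 2.

2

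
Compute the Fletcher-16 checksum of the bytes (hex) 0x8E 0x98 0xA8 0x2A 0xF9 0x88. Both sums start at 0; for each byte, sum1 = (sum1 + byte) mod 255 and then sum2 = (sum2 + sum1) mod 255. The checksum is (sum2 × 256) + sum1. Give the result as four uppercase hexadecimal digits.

Running sums (mod 255):
  after byte 0 (0x8E): sum1=142, sum2=142
  after byte 1 (0x98): sum1=39, sum2=181
  after byte 2 (0xA8): sum1=207, sum2=133
  after byte 3 (0x2A): sum1=249, sum2=127
  after byte 4 (0xF9): sum1=243, sum2=115
  after byte 5 (0x88): sum1=124, sum2=239
Checksum = sum2·256 + sum1 = 239·256 + 124 = 61308 = 0xEF7C.

EF7C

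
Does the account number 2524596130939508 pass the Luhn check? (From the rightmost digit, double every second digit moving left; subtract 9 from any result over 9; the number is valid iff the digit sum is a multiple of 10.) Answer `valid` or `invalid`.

invalid

From the right, keep odd positions and double even positions (subtract 9 from any doubled value over 9):
  doubled (positions 2,4,...): 0 9 9 6 3 1 4 4 → sum 36
  kept (positions 1,3,...): 8 5 3 0 1 9 4 5 → sum 35
Total = 71.
71 mod 10 = 1, so the number is invalid.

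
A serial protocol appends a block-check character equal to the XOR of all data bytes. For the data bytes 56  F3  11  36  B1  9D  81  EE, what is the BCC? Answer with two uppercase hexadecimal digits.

XOR the bytes together:
  start with 0x56
  0x56 ⊕ 0xF3 = 0xA5
  0xA5 ⊕ 0x11 = 0xB4
  0xB4 ⊕ 0x36 = 0x82
  0x82 ⊕ 0xB1 = 0x33
  0x33 ⊕ 0x9D = 0xAE
  0xAE ⊕ 0x81 = 0x2F
  0x2F ⊕ 0xEE = 0xC1

C1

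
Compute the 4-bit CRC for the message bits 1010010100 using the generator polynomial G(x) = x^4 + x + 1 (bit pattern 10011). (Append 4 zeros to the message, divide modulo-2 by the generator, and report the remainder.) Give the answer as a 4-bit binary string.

1010

Append 4 zeros: 10100101000000. Divide by 10011 (XOR where the leading bit is 1):
  pos 0: 10100 XOR 10011 = 00111
  pos 2: 11110 XOR 10011 = 01101
  pos 3: 11011 XOR 10011 = 01000
  pos 4: 10000 XOR 10011 = 00011
  pos 7: 11000 XOR 10011 = 01011
  pos 8: 10110 XOR 10011 = 00101
Remainder (last 4 bits) = 1010. This is the CRC / FCS.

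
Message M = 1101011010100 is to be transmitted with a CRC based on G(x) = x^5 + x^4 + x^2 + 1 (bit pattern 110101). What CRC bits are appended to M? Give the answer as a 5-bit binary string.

11100

Append 5 zeros: 110101101010000000. Divide by 110101 (XOR where the leading bit is 1):
  pos 0: 110101 XOR 110101 = 000000
  pos 6: 101010 XOR 110101 = 011111
  pos 7: 111110 XOR 110101 = 001011
  pos 9: 101100 XOR 110101 = 011001
  pos 10: 110010 XOR 110101 = 000111
Remainder (last 5 bits) = 11100. This is the CRC / FCS.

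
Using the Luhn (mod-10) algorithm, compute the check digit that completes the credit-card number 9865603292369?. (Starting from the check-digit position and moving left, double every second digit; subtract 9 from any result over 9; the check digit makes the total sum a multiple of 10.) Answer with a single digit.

2

Partial digits right→left: 9 6 3 2 9 2 3 0 6 5 6 8 9
Double every second digit counting from the check-digit position (so the 1st, 3rd, 5th, ... of the partial from the right).
  doubled (with −9 where >9): 9 6 9 6 3 3 9 → sum 45
  kept as-is: 6 2 2 0 5 8 → sum 23
Total = 45 + 23 = 68.
Check digit = (10 − (68 mod 10)) mod 10 = 2.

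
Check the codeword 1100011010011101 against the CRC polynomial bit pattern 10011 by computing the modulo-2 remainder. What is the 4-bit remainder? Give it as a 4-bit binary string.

Modulo-2 division of 1100011010011101 by 10011:
  pos 0: 11000 XOR 10011 = 01011
  pos 1: 10111 XOR 10011 = 00100
  pos 3: 10010 XOR 10011 = 00001
  pos 7: 11001 XOR 10011 = 01010
  pos 8: 10101 XOR 10011 = 00110
  pos 10: 11010 XOR 10011 = 01001
  pos 11: 10011 XOR 10011 = 00000
Remainder = 0000 (zero — the frame passes the CRC check).

0000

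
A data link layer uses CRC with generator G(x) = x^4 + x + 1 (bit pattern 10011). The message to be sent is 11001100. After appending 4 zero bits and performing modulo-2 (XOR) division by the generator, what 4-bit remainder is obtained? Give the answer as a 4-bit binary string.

Append 4 zeros: 110011000000. Divide by 10011 (XOR where the leading bit is 1):
  pos 0: 11001 XOR 10011 = 01010
  pos 1: 10101 XOR 10011 = 00110
  pos 3: 11000 XOR 10011 = 01011
  pos 4: 10110 XOR 10011 = 00101
  pos 6: 10100 XOR 10011 = 00111
Remainder (last 4 bits) = 1110. This is the CRC / FCS.

1110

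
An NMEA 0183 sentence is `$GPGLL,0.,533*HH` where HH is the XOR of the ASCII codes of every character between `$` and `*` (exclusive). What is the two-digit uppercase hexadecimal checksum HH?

7B

XOR the ASCII codes of the payload characters:
  'G' = 0x47 → acc = 0x47
  'P' = 0x50 → acc = 0x17
  'G' = 0x47 → acc = 0x50
  'L' = 0x4C → acc = 0x1C
  'L' = 0x4C → acc = 0x50
  ',' = 0x2C → acc = 0x7C
  '0' = 0x30 → acc = 0x4C
  '.' = 0x2E → acc = 0x62
  ',' = 0x2C → acc = 0x4E
  '5' = 0x35 → acc = 0x7B
  '3' = 0x33 → acc = 0x48
  '3' = 0x33 → acc = 0x7B
Checksum = 0x7B.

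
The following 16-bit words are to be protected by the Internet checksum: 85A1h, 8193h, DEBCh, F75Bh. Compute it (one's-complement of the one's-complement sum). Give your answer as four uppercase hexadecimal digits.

One's-complement addition (fold any carry out of bit 15 back into bit 0):
  0x85A1 + 0x8193 = 0x10734 → wrap carry → 0x0735
  0x0735 + 0xDEBC = 0x0E5F1
  0xE5F1 + 0xF75B = 0x1DD4C → wrap carry → 0xDD4D
One's-complement sum = 0xDD4D.
Checksum = ~0xDD4D & 0xFFFF = 0x22B2.

22B2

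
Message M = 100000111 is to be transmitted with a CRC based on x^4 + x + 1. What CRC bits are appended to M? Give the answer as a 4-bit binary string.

Append 4 zeros: 1000001110000. Divide by 10011 (XOR where the leading bit is 1):
  pos 0: 10000 XOR 10011 = 00011
  pos 3: 11011 XOR 10011 = 01000
  pos 4: 10001 XOR 10011 = 00010
  pos 7: 10000 XOR 10011 = 00011
Remainder (last 4 bits) = 0110. This is the CRC / FCS.

0110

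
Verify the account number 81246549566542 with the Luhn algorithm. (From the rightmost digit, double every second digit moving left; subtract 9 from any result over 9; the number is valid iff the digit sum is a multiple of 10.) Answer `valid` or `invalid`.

invalid

From the right, keep odd positions and double even positions (subtract 9 from any doubled value over 9):
  doubled (positions 2,4,...): 8 3 1 8 3 4 7 → sum 34
  kept (positions 1,3,...): 2 5 6 9 5 4 1 → sum 32
Total = 66.
66 mod 10 = 6, so the number is invalid.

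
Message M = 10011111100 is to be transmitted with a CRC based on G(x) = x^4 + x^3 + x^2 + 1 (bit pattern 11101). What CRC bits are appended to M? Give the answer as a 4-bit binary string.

Append 4 zeros: 100111111000000. Divide by 11101 (XOR where the leading bit is 1):
  pos 0: 10011 XOR 11101 = 01110
  pos 1: 11101 XOR 11101 = 00000
  pos 6: 11100 XOR 11101 = 00001
  pos 10: 10000 XOR 11101 = 01101
Remainder (last 4 bits) = 1101. This is the CRC / FCS.

1101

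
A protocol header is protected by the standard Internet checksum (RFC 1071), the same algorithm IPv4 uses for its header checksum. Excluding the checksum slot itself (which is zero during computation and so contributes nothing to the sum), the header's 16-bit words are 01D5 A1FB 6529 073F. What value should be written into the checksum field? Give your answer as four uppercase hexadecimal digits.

One's-complement addition (fold any carry out of bit 15 back into bit 0):
  0x01D5 + 0xA1FB = 0x0A3D0
  0xA3D0 + 0x6529 = 0x108F9 → wrap carry → 0x08FA
  0x08FA + 0x073F = 0x01039
One's-complement sum = 0x1039.
Checksum = ~0x1039 & 0xFFFF = 0xEFC6.

EFC6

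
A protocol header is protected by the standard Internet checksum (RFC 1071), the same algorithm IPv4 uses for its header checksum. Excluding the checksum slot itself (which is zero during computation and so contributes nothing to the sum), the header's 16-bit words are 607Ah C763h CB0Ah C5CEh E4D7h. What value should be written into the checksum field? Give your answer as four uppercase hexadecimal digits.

One's-complement addition (fold any carry out of bit 15 back into bit 0):
  0x607A + 0xC763 = 0x127DD → wrap carry → 0x27DE
  0x27DE + 0xCB0A = 0x0F2E8
  0xF2E8 + 0xC5CE = 0x1B8B6 → wrap carry → 0xB8B7
  0xB8B7 + 0xE4D7 = 0x19D8E → wrap carry → 0x9D8F
One's-complement sum = 0x9D8F.
Checksum = ~0x9D8F & 0xFFFF = 0x6270.

6270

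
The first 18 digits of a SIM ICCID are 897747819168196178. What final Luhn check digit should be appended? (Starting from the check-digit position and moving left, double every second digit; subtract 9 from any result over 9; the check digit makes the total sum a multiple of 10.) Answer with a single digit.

Partial digits right→left: 8 7 1 6 9 1 8 6 1 9 1 8 7 4 7 7 9 8
Double every second digit counting from the check-digit position (so the 1st, 3rd, 5th, ... of the partial from the right).
  doubled (with −9 where >9): 7 2 9 7 2 2 5 5 9 → sum 48
  kept as-is: 7 6 1 6 9 8 4 7 8 → sum 56
Total = 48 + 56 = 104.
Check digit = (10 − (104 mod 10)) mod 10 = 6.

6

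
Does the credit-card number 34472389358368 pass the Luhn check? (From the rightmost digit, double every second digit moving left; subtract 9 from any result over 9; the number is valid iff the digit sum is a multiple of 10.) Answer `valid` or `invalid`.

valid

From the right, keep odd positions and double even positions (subtract 9 from any doubled value over 9):
  doubled (positions 2,4,...): 3 7 6 7 4 8 6 → sum 41
  kept (positions 1,3,...): 8 3 5 9 3 7 4 → sum 39
Total = 80.
80 mod 10 = 0, so the number is valid.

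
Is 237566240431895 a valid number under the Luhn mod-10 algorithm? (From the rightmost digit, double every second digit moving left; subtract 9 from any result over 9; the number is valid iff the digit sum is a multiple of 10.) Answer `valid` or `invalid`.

valid

From the right, keep odd positions and double even positions (subtract 9 from any doubled value over 9):
  doubled (positions 2,4,...): 9 2 8 8 3 1 6 → sum 37
  kept (positions 1,3,...): 5 8 3 0 2 6 7 2 → sum 33
Total = 70.
70 mod 10 = 0, so the number is valid.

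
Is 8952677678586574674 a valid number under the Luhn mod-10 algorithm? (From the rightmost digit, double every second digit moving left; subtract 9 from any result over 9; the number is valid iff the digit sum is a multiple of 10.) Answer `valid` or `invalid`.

From the right, keep odd positions and double even positions (subtract 9 from any doubled value over 9):
  doubled (positions 2,4,...): 5 8 1 7 7 3 5 4 9 → sum 49
  kept (positions 1,3,...): 4 6 7 6 5 7 7 6 5 8 → sum 61
Total = 110.
110 mod 10 = 0, so the number is valid.

valid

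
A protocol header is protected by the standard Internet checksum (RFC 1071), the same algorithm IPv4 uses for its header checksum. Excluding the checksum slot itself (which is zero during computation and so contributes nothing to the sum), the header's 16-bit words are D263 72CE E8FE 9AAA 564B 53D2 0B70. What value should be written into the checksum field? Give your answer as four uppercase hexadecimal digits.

8196

One's-complement addition (fold any carry out of bit 15 back into bit 0):
  0xD263 + 0x72CE = 0x14531 → wrap carry → 0x4532
  0x4532 + 0xE8FE = 0x12E30 → wrap carry → 0x2E31
  0x2E31 + 0x9AAA = 0x0C8DB
  0xC8DB + 0x564B = 0x11F26 → wrap carry → 0x1F27
  0x1F27 + 0x53D2 = 0x072F9
  0x72F9 + 0x0B70 = 0x07E69
One's-complement sum = 0x7E69.
Checksum = ~0x7E69 & 0xFFFF = 0x8196.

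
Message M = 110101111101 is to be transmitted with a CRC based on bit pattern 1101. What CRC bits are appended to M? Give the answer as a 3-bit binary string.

111

Append 3 zeros: 110101111101000. Divide by 1101 (XOR where the leading bit is 1):
  pos 0: 1101 XOR 1101 = 0000
  pos 5: 1111 XOR 1101 = 0010
  pos 7: 1010 XOR 1101 = 0111
  pos 8: 1111 XOR 1101 = 0010
  pos 10: 1000 XOR 1101 = 0101
  pos 11: 1010 XOR 1101 = 0111
Remainder (last 3 bits) = 111. This is the CRC / FCS.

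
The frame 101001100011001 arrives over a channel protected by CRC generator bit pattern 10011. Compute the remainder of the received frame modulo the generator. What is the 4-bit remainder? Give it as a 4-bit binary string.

0011

Modulo-2 division of 101001100011001 by 10011:
  pos 0: 10100 XOR 10011 = 00111
  pos 2: 11111 XOR 10011 = 01100
  pos 3: 11000 XOR 10011 = 01011
  pos 4: 10110 XOR 10011 = 00101
  pos 6: 10101 XOR 10011 = 00110
  pos 8: 11010 XOR 10011 = 01001
  pos 9: 10010 XOR 10011 = 00001
Remainder = 0011 (nonzero — an error is detected).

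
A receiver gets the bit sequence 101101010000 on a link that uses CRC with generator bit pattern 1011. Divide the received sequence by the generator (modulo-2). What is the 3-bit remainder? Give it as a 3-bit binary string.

Modulo-2 division of 101101010000 by 1011:
  pos 0: 1011 XOR 1011 = 0000
  pos 5: 1010 XOR 1011 = 0001
  pos 8: 1000 XOR 1011 = 0011
Remainder = 011 (nonzero — an error is detected).

011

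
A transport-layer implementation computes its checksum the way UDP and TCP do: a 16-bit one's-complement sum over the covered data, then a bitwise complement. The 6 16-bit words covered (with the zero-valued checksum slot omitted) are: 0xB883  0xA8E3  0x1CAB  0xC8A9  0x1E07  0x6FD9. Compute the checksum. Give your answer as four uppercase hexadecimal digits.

2B63

One's-complement addition (fold any carry out of bit 15 back into bit 0):
  0xB883 + 0xA8E3 = 0x16166 → wrap carry → 0x6167
  0x6167 + 0x1CAB = 0x07E12
  0x7E12 + 0xC8A9 = 0x146BB → wrap carry → 0x46BC
  0x46BC + 0x1E07 = 0x064C3
  0x64C3 + 0x6FD9 = 0x0D49C
One's-complement sum = 0xD49C.
Checksum = ~0xD49C & 0xFFFF = 0x2B63.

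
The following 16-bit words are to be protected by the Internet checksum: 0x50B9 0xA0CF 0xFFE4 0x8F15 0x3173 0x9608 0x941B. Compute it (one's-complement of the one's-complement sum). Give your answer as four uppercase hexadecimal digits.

One's-complement addition (fold any carry out of bit 15 back into bit 0):
  0x50B9 + 0xA0CF = 0x0F188
  0xF188 + 0xFFE4 = 0x1F16C → wrap carry → 0xF16D
  0xF16D + 0x8F15 = 0x18082 → wrap carry → 0x8083
  0x8083 + 0x3173 = 0x0B1F6
  0xB1F6 + 0x9608 = 0x147FE → wrap carry → 0x47FF
  0x47FF + 0x941B = 0x0DC1A
One's-complement sum = 0xDC1A.
Checksum = ~0xDC1A & 0xFFFF = 0x23E5.

23E5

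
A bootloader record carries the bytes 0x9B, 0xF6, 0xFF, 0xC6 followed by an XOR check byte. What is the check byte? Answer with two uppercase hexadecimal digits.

XOR the bytes together:
  start with 0x9B
  0x9B ⊕ 0xF6 = 0x6D
  0x6D ⊕ 0xFF = 0x92
  0x92 ⊕ 0xC6 = 0x54

54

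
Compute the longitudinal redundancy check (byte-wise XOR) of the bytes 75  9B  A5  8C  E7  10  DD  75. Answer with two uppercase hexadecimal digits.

XOR the bytes together:
  start with 0x75
  0x75 ⊕ 0x9B = 0xEE
  0xEE ⊕ 0xA5 = 0x4B
  0x4B ⊕ 0x8C = 0xC7
  0xC7 ⊕ 0xE7 = 0x20
  0x20 ⊕ 0x10 = 0x30
  0x30 ⊕ 0xDD = 0xED
  0xED ⊕ 0x75 = 0x98

98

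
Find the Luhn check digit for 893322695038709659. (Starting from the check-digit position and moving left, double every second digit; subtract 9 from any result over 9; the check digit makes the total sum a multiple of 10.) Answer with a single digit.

5

Partial digits right→left: 9 5 6 9 0 7 8 3 0 5 9 6 2 2 3 3 9 8
Double every second digit counting from the check-digit position (so the 1st, 3rd, 5th, ... of the partial from the right).
  doubled (with −9 where >9): 9 3 0 7 0 9 4 6 9 → sum 47
  kept as-is: 5 9 7 3 5 6 2 3 8 → sum 48
Total = 47 + 48 = 95.
Check digit = (10 − (95 mod 10)) mod 10 = 5.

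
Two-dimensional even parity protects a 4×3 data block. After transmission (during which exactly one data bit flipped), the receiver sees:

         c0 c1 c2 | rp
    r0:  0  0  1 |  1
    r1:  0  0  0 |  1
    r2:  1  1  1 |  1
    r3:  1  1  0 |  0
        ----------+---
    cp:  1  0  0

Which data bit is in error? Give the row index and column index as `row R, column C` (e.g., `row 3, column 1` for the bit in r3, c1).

Recompute each row's even parity and compare to rp:
  r0: data parity 1, sent rp 1 → ok
  r1: data parity 0, sent rp 1 → mismatch
  r2: data parity 1, sent rp 1 → ok
  r3: data parity 0, sent rp 0 → ok
Recompute each column's even parity and compare to cp:
  c0: data parity 0, sent cp 1 → mismatch
  c1: data parity 0, sent cp 0 → ok
  c2: data parity 0, sent cp 0 → ok
Exactly one row (r1) and one column (c0) fail → the flipped bit is at their intersection.

row 1, column 0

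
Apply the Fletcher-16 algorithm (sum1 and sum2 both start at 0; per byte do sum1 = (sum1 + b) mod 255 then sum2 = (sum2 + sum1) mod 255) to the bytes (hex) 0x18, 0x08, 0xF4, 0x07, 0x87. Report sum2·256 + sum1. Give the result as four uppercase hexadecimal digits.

Running sums (mod 255):
  after byte 0 (0x18): sum1=24, sum2=24
  after byte 1 (0x08): sum1=32, sum2=56
  after byte 2 (0xF4): sum1=21, sum2=77
  after byte 3 (0x07): sum1=28, sum2=105
  after byte 4 (0x87): sum1=163, sum2=13
Checksum = sum2·256 + sum1 = 13·256 + 163 = 3491 = 0x0DA3.

0DA3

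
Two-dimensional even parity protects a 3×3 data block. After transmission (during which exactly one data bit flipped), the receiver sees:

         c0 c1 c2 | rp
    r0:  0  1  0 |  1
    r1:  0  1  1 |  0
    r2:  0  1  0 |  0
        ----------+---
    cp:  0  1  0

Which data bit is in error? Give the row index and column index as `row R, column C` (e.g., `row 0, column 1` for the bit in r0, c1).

row 2, column 2

Recompute each row's even parity and compare to rp:
  r0: data parity 1, sent rp 1 → ok
  r1: data parity 0, sent rp 0 → ok
  r2: data parity 1, sent rp 0 → mismatch
Recompute each column's even parity and compare to cp:
  c0: data parity 0, sent cp 0 → ok
  c1: data parity 1, sent cp 1 → ok
  c2: data parity 1, sent cp 0 → mismatch
Exactly one row (r2) and one column (c2) fail → the flipped bit is at their intersection.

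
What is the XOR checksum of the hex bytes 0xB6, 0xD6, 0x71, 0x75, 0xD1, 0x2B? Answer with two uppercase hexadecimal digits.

XOR the bytes together:
  start with 0xB6
  0xB6 ⊕ 0xD6 = 0x60
  0x60 ⊕ 0x71 = 0x11
  0x11 ⊕ 0x75 = 0x64
  0x64 ⊕ 0xD1 = 0xB5
  0xB5 ⊕ 0x2B = 0x9E

9E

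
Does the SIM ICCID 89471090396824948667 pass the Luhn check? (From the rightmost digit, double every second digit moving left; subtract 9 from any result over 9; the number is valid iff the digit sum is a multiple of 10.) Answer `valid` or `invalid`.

invalid

From the right, keep odd positions and double even positions (subtract 9 from any doubled value over 9):
  doubled (positions 2,4,...): 3 7 9 4 3 6 9 2 8 7 → sum 58
  kept (positions 1,3,...): 7 6 4 4 8 9 0 0 7 9 → sum 54
Total = 112.
112 mod 10 = 2, so the number is invalid.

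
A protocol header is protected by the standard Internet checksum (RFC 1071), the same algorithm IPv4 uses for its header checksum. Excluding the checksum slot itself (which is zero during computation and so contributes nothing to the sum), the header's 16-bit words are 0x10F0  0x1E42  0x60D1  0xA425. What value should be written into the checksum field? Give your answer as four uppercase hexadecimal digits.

One's-complement addition (fold any carry out of bit 15 back into bit 0):
  0x10F0 + 0x1E42 = 0x02F32
  0x2F32 + 0x60D1 = 0x09003
  0x9003 + 0xA425 = 0x13428 → wrap carry → 0x3429
One's-complement sum = 0x3429.
Checksum = ~0x3429 & 0xFFFF = 0xCBD6.

CBD6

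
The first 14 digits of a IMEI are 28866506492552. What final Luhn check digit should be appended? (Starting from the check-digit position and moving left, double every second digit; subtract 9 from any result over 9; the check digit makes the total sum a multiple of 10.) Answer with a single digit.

Partial digits right→left: 2 5 5 2 9 4 6 0 5 6 6 8 8 2
Double every second digit counting from the check-digit position (so the 1st, 3rd, 5th, ... of the partial from the right).
  doubled (with −9 where >9): 4 1 9 3 1 3 7 → sum 28
  kept as-is: 5 2 4 0 6 8 2 → sum 27
Total = 28 + 27 = 55.
Check digit = (10 − (55 mod 10)) mod 10 = 5.

5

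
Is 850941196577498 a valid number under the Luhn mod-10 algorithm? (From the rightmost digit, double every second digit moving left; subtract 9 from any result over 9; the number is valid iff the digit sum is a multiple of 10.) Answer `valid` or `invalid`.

invalid

From the right, keep odd positions and double even positions (subtract 9 from any doubled value over 9):
  doubled (positions 2,4,...): 9 5 1 9 2 9 1 → sum 36
  kept (positions 1,3,...): 8 4 7 6 1 4 0 8 → sum 38
Total = 74.
74 mod 10 = 4, so the number is invalid.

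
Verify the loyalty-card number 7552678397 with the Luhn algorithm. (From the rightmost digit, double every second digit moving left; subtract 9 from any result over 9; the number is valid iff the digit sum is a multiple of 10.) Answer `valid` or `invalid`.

invalid

From the right, keep odd positions and double even positions (subtract 9 from any doubled value over 9):
  doubled (positions 2,4,...): 9 7 3 1 5 → sum 25
  kept (positions 1,3,...): 7 3 7 2 5 → sum 24
Total = 49.
49 mod 10 = 9, so the number is invalid.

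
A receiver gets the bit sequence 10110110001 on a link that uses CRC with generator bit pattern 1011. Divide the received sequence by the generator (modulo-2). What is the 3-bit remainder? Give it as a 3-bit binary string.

Modulo-2 division of 10110110001 by 1011:
  pos 0: 1011 XOR 1011 = 0000
  pos 5: 1100 XOR 1011 = 0111
  pos 6: 1110 XOR 1011 = 0101
  pos 7: 1011 XOR 1011 = 0000
Remainder = 000 (zero — the frame passes the CRC check).

000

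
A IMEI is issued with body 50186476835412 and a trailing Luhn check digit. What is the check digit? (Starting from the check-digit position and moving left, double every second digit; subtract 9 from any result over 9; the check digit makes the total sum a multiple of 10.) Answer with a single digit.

1

Partial digits right→left: 2 1 4 5 3 8 6 7 4 6 8 1 0 5
Double every second digit counting from the check-digit position (so the 1st, 3rd, 5th, ... of the partial from the right).
  doubled (with −9 where >9): 4 8 6 3 8 7 0 → sum 36
  kept as-is: 1 5 8 7 6 1 5 → sum 33
Total = 36 + 33 = 69.
Check digit = (10 − (69 mod 10)) mod 10 = 1.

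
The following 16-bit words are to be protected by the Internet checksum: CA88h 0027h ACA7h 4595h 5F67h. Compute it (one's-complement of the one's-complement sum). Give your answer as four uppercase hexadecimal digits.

One's-complement addition (fold any carry out of bit 15 back into bit 0):
  0xCA88 + 0x0027 = 0x0CAAF
  0xCAAF + 0xACA7 = 0x17756 → wrap carry → 0x7757
  0x7757 + 0x4595 = 0x0BCEC
  0xBCEC + 0x5F67 = 0x11C53 → wrap carry → 0x1C54
One's-complement sum = 0x1C54.
Checksum = ~0x1C54 & 0xFFFF = 0xE3AB.

E3AB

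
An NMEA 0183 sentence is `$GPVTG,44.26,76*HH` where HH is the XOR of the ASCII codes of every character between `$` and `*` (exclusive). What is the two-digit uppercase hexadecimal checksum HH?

79

XOR the ASCII codes of the payload characters:
  'G' = 0x47 → acc = 0x47
  'P' = 0x50 → acc = 0x17
  'V' = 0x56 → acc = 0x41
  'T' = 0x54 → acc = 0x15
  'G' = 0x47 → acc = 0x52
  ',' = 0x2C → acc = 0x7E
  '4' = 0x34 → acc = 0x4A
  '4' = 0x34 → acc = 0x7E
  '.' = 0x2E → acc = 0x50
  '2' = 0x32 → acc = 0x62
  '6' = 0x36 → acc = 0x54
  ',' = 0x2C → acc = 0x78
  '7' = 0x37 → acc = 0x4F
  '6' = 0x36 → acc = 0x79
Checksum = 0x79.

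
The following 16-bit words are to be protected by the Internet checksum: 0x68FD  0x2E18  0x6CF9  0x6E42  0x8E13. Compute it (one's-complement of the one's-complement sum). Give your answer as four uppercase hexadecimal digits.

FF9A

One's-complement addition (fold any carry out of bit 15 back into bit 0):
  0x68FD + 0x2E18 = 0x09715
  0x9715 + 0x6CF9 = 0x1040E → wrap carry → 0x040F
  0x040F + 0x6E42 = 0x07251
  0x7251 + 0x8E13 = 0x10064 → wrap carry → 0x0065
One's-complement sum = 0x0065.
Checksum = ~0x0065 & 0xFFFF = 0xFF9A.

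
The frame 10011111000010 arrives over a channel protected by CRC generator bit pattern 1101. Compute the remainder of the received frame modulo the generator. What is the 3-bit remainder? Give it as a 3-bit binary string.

000

Modulo-2 division of 10011111000010 by 1101:
  pos 0: 1001 XOR 1101 = 0100
  pos 1: 1001 XOR 1101 = 0100
  pos 2: 1001 XOR 1101 = 0100
  pos 3: 1001 XOR 1101 = 0100
  pos 4: 1001 XOR 1101 = 0100
  pos 5: 1000 XOR 1101 = 0101
  pos 6: 1010 XOR 1101 = 0111
  pos 7: 1110 XOR 1101 = 0011
  pos 9: 1101 XOR 1101 = 0000
Remainder = 000 (zero — the frame passes the CRC check).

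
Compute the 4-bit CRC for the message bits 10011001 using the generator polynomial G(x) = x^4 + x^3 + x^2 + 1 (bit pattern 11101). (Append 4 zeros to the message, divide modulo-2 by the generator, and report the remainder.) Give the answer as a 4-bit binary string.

0011

Append 4 zeros: 100110010000. Divide by 11101 (XOR where the leading bit is 1):
  pos 0: 10011 XOR 11101 = 01110
  pos 1: 11100 XOR 11101 = 00001
  pos 5: 10100 XOR 11101 = 01001
  pos 6: 10010 XOR 11101 = 01111
  pos 7: 11110 XOR 11101 = 00011
Remainder (last 4 bits) = 0011. This is the CRC / FCS.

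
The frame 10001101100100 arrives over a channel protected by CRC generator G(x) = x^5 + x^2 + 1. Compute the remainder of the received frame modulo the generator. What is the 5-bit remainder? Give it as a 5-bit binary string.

00000

Modulo-2 division of 10001101100100 by 100101:
  pos 0: 100011 XOR 100101 = 000110
  pos 3: 110011 XOR 100101 = 010110
  pos 4: 101100 XOR 100101 = 001001
  pos 6: 100101 XOR 100101 = 000000
Remainder = 00000 (zero — the frame passes the CRC check).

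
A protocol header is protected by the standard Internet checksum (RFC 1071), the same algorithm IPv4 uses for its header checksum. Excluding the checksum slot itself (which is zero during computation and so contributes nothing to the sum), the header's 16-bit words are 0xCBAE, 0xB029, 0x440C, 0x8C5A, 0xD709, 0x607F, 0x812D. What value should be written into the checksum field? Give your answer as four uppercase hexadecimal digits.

FB09

One's-complement addition (fold any carry out of bit 15 back into bit 0):
  0xCBAE + 0xB029 = 0x17BD7 → wrap carry → 0x7BD8
  0x7BD8 + 0x440C = 0x0BFE4
  0xBFE4 + 0x8C5A = 0x14C3E → wrap carry → 0x4C3F
  0x4C3F + 0xD709 = 0x12348 → wrap carry → 0x2349
  0x2349 + 0x607F = 0x083C8
  0x83C8 + 0x812D = 0x104F5 → wrap carry → 0x04F6
One's-complement sum = 0x04F6.
Checksum = ~0x04F6 & 0xFFFF = 0xFB09.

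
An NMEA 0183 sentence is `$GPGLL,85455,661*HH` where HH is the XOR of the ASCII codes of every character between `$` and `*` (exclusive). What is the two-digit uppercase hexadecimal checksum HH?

58

XOR the ASCII codes of the payload characters:
  'G' = 0x47 → acc = 0x47
  'P' = 0x50 → acc = 0x17
  'G' = 0x47 → acc = 0x50
  'L' = 0x4C → acc = 0x1C
  'L' = 0x4C → acc = 0x50
  ',' = 0x2C → acc = 0x7C
  '8' = 0x38 → acc = 0x44
  '5' = 0x35 → acc = 0x71
  '4' = 0x34 → acc = 0x45
  '5' = 0x35 → acc = 0x70
  '5' = 0x35 → acc = 0x45
  ',' = 0x2C → acc = 0x69
  '6' = 0x36 → acc = 0x5F
  '6' = 0x36 → acc = 0x69
  '1' = 0x31 → acc = 0x58
Checksum = 0x58.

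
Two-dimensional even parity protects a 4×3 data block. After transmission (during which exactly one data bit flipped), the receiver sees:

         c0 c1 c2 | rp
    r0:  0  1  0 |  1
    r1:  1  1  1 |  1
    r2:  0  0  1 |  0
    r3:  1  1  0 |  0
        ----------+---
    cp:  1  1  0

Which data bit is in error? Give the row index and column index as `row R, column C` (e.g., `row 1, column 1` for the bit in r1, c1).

row 2, column 0

Recompute each row's even parity and compare to rp:
  r0: data parity 1, sent rp 1 → ok
  r1: data parity 1, sent rp 1 → ok
  r2: data parity 1, sent rp 0 → mismatch
  r3: data parity 0, sent rp 0 → ok
Recompute each column's even parity and compare to cp:
  c0: data parity 0, sent cp 1 → mismatch
  c1: data parity 1, sent cp 1 → ok
  c2: data parity 0, sent cp 0 → ok
Exactly one row (r2) and one column (c0) fail → the flipped bit is at their intersection.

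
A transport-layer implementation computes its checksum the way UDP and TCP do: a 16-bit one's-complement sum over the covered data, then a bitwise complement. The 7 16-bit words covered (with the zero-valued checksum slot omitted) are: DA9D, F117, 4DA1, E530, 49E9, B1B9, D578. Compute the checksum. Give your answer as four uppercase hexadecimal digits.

305C

One's-complement addition (fold any carry out of bit 15 back into bit 0):
  0xDA9D + 0xF117 = 0x1CBB4 → wrap carry → 0xCBB5
  0xCBB5 + 0x4DA1 = 0x11956 → wrap carry → 0x1957
  0x1957 + 0xE530 = 0x0FE87
  0xFE87 + 0x49E9 = 0x14870 → wrap carry → 0x4871
  0x4871 + 0xB1B9 = 0x0FA2A
  0xFA2A + 0xD578 = 0x1CFA2 → wrap carry → 0xCFA3
One's-complement sum = 0xCFA3.
Checksum = ~0xCFA3 & 0xFFFF = 0x305C.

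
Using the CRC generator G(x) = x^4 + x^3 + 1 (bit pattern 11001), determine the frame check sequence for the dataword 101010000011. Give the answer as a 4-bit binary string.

1000

Append 4 zeros: 1010100000110000. Divide by 11001 (XOR where the leading bit is 1):
  pos 0: 10101 XOR 11001 = 01100
  pos 1: 11000 XOR 11001 = 00001
  pos 5: 10000 XOR 11001 = 01001
  pos 6: 10011 XOR 11001 = 01010
  pos 7: 10101 XOR 11001 = 01100
  pos 8: 11000 XOR 11001 = 00001
Remainder (last 4 bits) = 1000. This is the CRC / FCS.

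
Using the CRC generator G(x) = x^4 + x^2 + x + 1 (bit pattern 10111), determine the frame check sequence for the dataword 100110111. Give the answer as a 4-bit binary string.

1010

Append 4 zeros: 1001101110000. Divide by 10111 (XOR where the leading bit is 1):
  pos 0: 10011 XOR 10111 = 00100
  pos 2: 10001 XOR 10111 = 00110
  pos 4: 11011 XOR 10111 = 01100
  pos 5: 11000 XOR 10111 = 01111
  pos 6: 11110 XOR 10111 = 01001
  pos 7: 10010 XOR 10111 = 00101
Remainder (last 4 bits) = 1010. This is the CRC / FCS.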